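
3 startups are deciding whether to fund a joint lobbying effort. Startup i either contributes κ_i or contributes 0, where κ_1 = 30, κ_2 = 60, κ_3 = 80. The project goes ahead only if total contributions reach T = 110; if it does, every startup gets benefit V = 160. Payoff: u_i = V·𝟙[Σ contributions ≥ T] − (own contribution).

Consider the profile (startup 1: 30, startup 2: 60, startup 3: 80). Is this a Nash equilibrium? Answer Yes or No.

No

Total = 170 ≥ 110: provided.
Startup 1 (pledges 30, payoff 130): dropping to 0 → total 140, payoff 160. Profitable deviation.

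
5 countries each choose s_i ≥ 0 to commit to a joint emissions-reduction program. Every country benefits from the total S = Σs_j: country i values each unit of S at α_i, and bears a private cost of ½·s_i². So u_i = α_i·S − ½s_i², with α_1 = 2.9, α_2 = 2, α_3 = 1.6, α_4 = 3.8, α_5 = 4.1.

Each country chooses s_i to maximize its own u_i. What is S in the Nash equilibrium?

Country i's FOC: ∂u_i/∂s_i = α_i − s_i = 0, so s_i* = α_i.
NE contributions = (2.9, 2, 1.6, 3.8, 4.1); S = 14.4.

14.4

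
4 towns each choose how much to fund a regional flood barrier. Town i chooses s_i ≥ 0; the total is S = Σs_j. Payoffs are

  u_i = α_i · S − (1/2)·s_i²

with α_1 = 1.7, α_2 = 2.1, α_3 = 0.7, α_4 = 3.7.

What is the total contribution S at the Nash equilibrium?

8.2

Town i's FOC: ∂u_i/∂s_i = α_i − s_i = 0, so s_i* = α_i.
NE contributions = (1.7, 2.1, 0.7, 3.7); S = 8.2.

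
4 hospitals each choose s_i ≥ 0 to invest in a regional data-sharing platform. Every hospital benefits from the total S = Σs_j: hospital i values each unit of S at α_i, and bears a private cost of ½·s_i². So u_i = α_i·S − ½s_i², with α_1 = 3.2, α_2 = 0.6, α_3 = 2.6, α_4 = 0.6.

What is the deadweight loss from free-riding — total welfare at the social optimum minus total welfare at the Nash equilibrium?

Hospital i's FOC: ∂u_i/∂s_i = α_i − s_i = 0, so s_i* = α_i.
NE contributions = (3.2, 0.6, 2.6, 0.6); S = 7.
W^NE = (Σα)·S − ½Σα_i² = 7² − ½·17.72 = 40.14.
Planner sets s_i = Σα_j = 7 for every i, so S^SO = 4·7 = 28.
W^SO = (Σα)·S^SO − ½·4·(Σα)² = (4/2)·7² = 98.
Deadweight loss = W^SO − W^NE = 57.86.

57.86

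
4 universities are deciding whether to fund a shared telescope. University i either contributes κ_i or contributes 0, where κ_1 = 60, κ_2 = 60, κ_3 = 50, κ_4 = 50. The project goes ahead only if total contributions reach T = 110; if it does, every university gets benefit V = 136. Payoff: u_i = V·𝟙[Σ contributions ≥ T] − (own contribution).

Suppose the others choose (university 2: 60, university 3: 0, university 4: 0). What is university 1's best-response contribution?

60

Others' total = 60. Contributing 60 brings total to 120 ≥ 110: gain V − κ_1 = 76.
Best response: 60.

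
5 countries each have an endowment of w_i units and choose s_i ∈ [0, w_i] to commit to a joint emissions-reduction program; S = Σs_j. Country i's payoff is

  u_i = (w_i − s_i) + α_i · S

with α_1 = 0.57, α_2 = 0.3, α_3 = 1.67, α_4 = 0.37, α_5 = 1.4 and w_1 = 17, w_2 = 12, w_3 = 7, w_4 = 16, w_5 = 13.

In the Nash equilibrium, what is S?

20

∂u_i/∂s_i = α_i − 1, so country i contributes w_i if α_i > 1, else 0.
α_i > 1 for i ∈ {3, 5}; NE contributions (0, 0, 7, 0, 13), S = 20.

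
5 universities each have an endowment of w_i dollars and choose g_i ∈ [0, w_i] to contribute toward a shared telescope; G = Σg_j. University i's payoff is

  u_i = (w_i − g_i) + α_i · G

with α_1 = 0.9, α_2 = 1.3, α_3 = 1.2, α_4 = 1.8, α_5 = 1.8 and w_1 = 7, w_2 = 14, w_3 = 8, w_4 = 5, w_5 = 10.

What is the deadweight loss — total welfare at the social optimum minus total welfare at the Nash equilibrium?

∂u_i/∂g_i = α_i − 1, so university i contributes w_i if α_i > 1, else 0.
α_i > 1 for i ∈ {2, 3, 4, 5}; NE contributions (0, 14, 8, 5, 10), G = 37.
W^NE = Σw_i − G^NE + (Σα_i)·G^NE = 44 + 6·37 = 266.
Planner: ∂(Σu_j)/∂g_i = Σα_j − 1 = 6 > 0, so everyone contributes w_i; G^SO = 44, W^SO = 44 + 6·44 = 308.
Deadweight loss = 42.

42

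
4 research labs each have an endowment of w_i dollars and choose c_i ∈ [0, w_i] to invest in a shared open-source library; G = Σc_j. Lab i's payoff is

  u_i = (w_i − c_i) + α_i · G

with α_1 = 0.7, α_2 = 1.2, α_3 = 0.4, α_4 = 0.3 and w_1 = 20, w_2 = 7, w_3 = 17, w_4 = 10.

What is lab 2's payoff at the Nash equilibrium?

8.4

∂u_i/∂c_i = α_i − 1, so lab i contributes w_i if α_i > 1, else 0.
α_i > 1 for i ∈ {2}; NE contributions (0, 7, 0, 0), G = 7.
u_2 = (7 − 7) + 1.2·7 = 8.4.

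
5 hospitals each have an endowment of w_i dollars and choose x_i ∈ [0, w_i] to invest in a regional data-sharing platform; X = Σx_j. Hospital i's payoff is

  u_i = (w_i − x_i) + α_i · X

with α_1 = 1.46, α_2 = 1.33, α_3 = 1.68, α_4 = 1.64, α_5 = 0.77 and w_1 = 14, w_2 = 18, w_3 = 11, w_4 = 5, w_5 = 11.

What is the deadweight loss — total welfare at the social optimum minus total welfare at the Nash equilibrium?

∂u_i/∂x_i = α_i − 1, so hospital i contributes w_i if α_i > 1, else 0.
α_i > 1 for i ∈ {1, 2, 3, 4}; NE contributions (14, 18, 11, 5, 0), X = 48.
W^NE = Σw_i − X^NE + (Σα_i)·X^NE = 59 + 5.88·48 = 341.24.
Planner: ∂(Σu_j)/∂x_i = Σα_j − 1 = 5.88 > 0, so everyone contributes w_i; X^SO = 59, W^SO = 59 + 5.88·59 = 405.92.
Deadweight loss = 64.68.

64.68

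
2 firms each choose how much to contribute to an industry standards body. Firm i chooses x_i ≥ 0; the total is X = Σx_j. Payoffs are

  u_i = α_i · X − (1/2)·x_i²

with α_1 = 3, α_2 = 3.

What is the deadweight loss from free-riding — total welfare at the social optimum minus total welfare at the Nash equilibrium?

Firm i's FOC: ∂u_i/∂x_i = α_i − x_i = 0, so x_i* = α_i.
NE contributions = (3, 3); X = 6.
W^NE = (Σα)·X − ½Σα_i² = 6² − ½·18 = 27.
Planner sets x_i = Σα_j = 6 for every i, so X^SO = 2·6 = 12.
W^SO = (Σα)·X^SO − ½·2·(Σα)² = (2/2)·6² = 36.
Deadweight loss = W^SO − W^NE = 9.

9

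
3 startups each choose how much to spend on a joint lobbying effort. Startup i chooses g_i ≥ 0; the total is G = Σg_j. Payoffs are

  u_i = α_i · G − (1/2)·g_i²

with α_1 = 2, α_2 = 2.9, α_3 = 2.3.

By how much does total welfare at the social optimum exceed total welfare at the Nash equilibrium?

34.77

Startup i's FOC: ∂u_i/∂g_i = α_i − g_i = 0, so g_i* = α_i.
NE contributions = (2, 2.9, 2.3); G = 7.2.
W^NE = (Σα)·G − ½Σα_i² = 7.2² − ½·17.7 = 42.99.
Planner sets g_i = Σα_j = 7.2 for every i, so G^SO = 3·7.2 = 21.6.
W^SO = (Σα)·G^SO − ½·3·(Σα)² = (3/2)·7.2² = 77.76.
Deadweight loss = W^SO − W^NE = 34.77.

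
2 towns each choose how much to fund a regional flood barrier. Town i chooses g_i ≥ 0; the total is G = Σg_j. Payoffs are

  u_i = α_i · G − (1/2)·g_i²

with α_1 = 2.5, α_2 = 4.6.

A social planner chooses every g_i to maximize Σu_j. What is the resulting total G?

14.2

Planner FOC: ∂(Σu_j)/∂g_i = (Σα_j) − g_i = 0, so g_i^SO = Σα_j = 7.1 for every i; G^SO = 14.2.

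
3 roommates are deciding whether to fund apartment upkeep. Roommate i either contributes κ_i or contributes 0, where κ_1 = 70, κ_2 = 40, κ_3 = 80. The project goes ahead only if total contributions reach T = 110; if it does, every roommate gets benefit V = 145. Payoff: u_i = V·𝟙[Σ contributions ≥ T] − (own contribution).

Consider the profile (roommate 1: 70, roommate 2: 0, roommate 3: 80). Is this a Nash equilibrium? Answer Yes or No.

Yes

Total = 150 ≥ 110: provided.
Roommate 1 (pledges 70, payoff 75): dropping to 0 → total 80, payoff 0. No gain.
Roommate 2 (pledges 0, payoff 145): pledging 40 → total 190, payoff 105. No gain.
Roommate 3 (pledges 80, payoff 65): dropping to 0 → total 70, payoff 0. No gain.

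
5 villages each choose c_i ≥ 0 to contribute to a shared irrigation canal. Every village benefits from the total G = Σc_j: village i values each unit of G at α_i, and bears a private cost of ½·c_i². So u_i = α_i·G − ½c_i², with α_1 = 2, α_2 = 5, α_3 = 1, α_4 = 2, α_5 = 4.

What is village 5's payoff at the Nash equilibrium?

Village i's FOC: ∂u_i/∂c_i = α_i − c_i = 0, so c_i* = α_i.
NE contributions = (2, 5, 1, 2, 4); G = 14.
u_5 = α_5·G − ½·(c_5)² = 4·14 − ½·4² = 48.

48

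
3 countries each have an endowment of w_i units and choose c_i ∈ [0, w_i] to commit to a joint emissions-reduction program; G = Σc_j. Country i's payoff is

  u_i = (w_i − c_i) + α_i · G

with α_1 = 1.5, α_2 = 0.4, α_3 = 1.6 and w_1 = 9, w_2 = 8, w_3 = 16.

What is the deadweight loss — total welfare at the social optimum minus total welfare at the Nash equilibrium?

20

∂u_i/∂c_i = α_i − 1, so country i contributes w_i if α_i > 1, else 0.
α_i > 1 for i ∈ {1, 3}; NE contributions (9, 0, 16), G = 25.
W^NE = Σw_i − G^NE + (Σα_i)·G^NE = 33 + 2.5·25 = 95.5.
Planner: ∂(Σu_j)/∂c_i = Σα_j − 1 = 2.5 > 0, so everyone contributes w_i; G^SO = 33, W^SO = 33 + 2.5·33 = 115.5.
Deadweight loss = 20.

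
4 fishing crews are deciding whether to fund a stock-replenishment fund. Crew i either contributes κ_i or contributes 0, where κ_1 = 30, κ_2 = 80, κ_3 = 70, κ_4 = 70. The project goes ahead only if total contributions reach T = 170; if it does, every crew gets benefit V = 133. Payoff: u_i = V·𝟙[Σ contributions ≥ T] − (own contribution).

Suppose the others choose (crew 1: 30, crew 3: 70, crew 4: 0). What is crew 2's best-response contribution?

Others' total = 100. Contributing 80 brings total to 180 ≥ 170: gain V − κ_2 = 53.
Best response: 80.

80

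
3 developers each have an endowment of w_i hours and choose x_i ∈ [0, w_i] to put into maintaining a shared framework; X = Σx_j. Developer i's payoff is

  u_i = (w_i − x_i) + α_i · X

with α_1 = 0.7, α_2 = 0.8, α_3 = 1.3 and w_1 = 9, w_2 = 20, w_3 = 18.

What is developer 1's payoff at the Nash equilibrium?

∂u_i/∂x_i = α_i − 1, so developer i contributes w_i if α_i > 1, else 0.
α_i > 1 for i ∈ {3}; NE contributions (0, 0, 18), X = 18.
u_1 = (9 − 0) + 0.7·18 = 21.6.

21.6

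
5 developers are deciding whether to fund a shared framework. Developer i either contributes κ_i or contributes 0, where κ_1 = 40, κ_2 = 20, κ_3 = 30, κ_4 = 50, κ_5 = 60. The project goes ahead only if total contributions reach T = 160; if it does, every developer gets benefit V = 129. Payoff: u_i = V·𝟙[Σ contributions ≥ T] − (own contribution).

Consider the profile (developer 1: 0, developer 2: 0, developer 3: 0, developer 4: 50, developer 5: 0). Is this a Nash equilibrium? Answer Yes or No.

Total = 50 < 160: not provided.
Developer 1 (pledges 0, payoff 0): pledging 40 → total 90, payoff -40. No gain.
Developer 2 (pledges 0, payoff 0): pledging 20 → total 70, payoff -20. No gain.
Developer 3 (pledges 0, payoff 0): pledging 30 → total 80, payoff -30. No gain.
Developer 4 (pledges 50, payoff -50): dropping to 0 → total 0, payoff 0. Profitable deviation.

No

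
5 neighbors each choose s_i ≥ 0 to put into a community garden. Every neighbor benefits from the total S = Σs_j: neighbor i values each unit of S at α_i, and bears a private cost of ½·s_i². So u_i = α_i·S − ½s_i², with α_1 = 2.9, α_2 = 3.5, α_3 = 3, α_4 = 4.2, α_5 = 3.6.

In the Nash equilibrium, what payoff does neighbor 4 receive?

63.42

Neighbor i's FOC: ∂u_i/∂s_i = α_i − s_i = 0, so s_i* = α_i.
NE contributions = (2.9, 3.5, 3, 4.2, 3.6); S = 17.2.
u_4 = α_4·S − ½·(s_4)² = 4.2·17.2 − ½·4.2² = 63.42.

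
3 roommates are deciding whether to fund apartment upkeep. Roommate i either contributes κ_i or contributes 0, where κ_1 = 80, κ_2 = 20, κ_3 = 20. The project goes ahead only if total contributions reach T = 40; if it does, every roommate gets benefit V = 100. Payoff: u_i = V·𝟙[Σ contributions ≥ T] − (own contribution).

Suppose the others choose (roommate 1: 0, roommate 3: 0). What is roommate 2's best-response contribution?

Others' total = 0. Even contributing 20 gives 20 < 40: no benefit either way.
Best response: 0.

0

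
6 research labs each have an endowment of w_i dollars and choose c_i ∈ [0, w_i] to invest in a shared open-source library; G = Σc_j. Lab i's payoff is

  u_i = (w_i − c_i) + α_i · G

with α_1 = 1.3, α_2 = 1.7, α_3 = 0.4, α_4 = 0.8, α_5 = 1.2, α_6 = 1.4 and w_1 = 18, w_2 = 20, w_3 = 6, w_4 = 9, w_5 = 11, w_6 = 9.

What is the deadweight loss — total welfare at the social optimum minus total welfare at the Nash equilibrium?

87

∂u_i/∂c_i = α_i − 1, so lab i contributes w_i if α_i > 1, else 0.
α_i > 1 for i ∈ {1, 2, 5, 6}; NE contributions (18, 20, 0, 0, 11, 9), G = 58.
W^NE = Σw_i − G^NE + (Σα_i)·G^NE = 73 + 5.8·58 = 409.4.
Planner: ∂(Σu_j)/∂c_i = Σα_j − 1 = 5.8 > 0, so everyone contributes w_i; G^SO = 73, W^SO = 73 + 5.8·73 = 496.4.
Deadweight loss = 87.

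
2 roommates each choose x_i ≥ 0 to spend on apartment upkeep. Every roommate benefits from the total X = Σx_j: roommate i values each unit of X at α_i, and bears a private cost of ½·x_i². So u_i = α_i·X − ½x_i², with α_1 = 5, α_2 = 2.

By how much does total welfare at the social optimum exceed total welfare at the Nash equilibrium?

Roommate i's FOC: ∂u_i/∂x_i = α_i − x_i = 0, so x_i* = α_i.
NE contributions = (5, 2); X = 7.
W^NE = (Σα)·X − ½Σα_i² = 7² − ½·29 = 34.5.
Planner sets x_i = Σα_j = 7 for every i, so X^SO = 2·7 = 14.
W^SO = (Σα)·X^SO − ½·2·(Σα)² = (2/2)·7² = 49.
Deadweight loss = W^SO − W^NE = 14.5.

14.5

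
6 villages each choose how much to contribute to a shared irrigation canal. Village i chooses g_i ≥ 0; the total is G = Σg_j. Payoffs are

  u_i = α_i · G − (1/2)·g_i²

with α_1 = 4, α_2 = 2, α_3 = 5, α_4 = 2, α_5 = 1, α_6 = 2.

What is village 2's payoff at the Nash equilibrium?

Village i's FOC: ∂u_i/∂g_i = α_i − g_i = 0, so g_i* = α_i.
NE contributions = (4, 2, 5, 2, 1, 2); G = 16.
u_2 = α_2·G − ½·(g_2)² = 2·16 − ½·2² = 30.

30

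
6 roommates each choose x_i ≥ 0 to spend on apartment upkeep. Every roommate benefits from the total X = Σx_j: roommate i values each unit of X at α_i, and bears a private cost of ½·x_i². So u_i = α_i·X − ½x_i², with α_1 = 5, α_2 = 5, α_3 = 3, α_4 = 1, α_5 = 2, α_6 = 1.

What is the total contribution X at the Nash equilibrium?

Roommate i's FOC: ∂u_i/∂x_i = α_i − x_i = 0, so x_i* = α_i.
NE contributions = (5, 5, 3, 1, 2, 1); X = 17.

17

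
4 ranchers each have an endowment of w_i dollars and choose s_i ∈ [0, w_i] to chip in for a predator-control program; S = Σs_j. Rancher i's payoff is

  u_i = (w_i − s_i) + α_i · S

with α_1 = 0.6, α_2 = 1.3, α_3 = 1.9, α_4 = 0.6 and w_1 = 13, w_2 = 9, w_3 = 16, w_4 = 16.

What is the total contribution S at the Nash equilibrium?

25

∂u_i/∂s_i = α_i − 1, so rancher i contributes w_i if α_i > 1, else 0.
α_i > 1 for i ∈ {2, 3}; NE contributions (0, 9, 16, 0), S = 25.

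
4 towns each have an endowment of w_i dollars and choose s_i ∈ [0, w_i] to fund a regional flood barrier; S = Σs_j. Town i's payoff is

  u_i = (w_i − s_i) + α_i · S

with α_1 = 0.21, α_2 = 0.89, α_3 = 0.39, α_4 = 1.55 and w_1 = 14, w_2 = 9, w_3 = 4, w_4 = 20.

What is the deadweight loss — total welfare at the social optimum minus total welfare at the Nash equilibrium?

55.08

∂u_i/∂s_i = α_i − 1, so town i contributes w_i if α_i > 1, else 0.
α_i > 1 for i ∈ {4}; NE contributions (0, 0, 0, 20), S = 20.
W^NE = Σw_i − S^NE + (Σα_i)·S^NE = 47 + 2.04·20 = 87.8.
Planner: ∂(Σu_j)/∂s_i = Σα_j − 1 = 2.04 > 0, so everyone contributes w_i; S^SO = 47, W^SO = 47 + 2.04·47 = 142.88.
Deadweight loss = 55.08.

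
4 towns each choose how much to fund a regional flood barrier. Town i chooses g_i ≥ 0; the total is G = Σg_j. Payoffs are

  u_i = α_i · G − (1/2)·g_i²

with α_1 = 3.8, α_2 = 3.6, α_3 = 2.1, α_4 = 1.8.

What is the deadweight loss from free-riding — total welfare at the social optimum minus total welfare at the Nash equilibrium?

Town i's FOC: ∂u_i/∂g_i = α_i − g_i = 0, so g_i* = α_i.
NE contributions = (3.8, 3.6, 2.1, 1.8); G = 11.3.
W^NE = (Σα)·G − ½Σα_i² = 11.3² − ½·35.05 = 110.165.
Planner sets g_i = Σα_j = 11.3 for every i, so G^SO = 4·11.3 = 45.2.
W^SO = (Σα)·G^SO − ½·4·(Σα)² = (4/2)·11.3² = 255.38.
Deadweight loss = W^SO − W^NE = 145.215.

145.215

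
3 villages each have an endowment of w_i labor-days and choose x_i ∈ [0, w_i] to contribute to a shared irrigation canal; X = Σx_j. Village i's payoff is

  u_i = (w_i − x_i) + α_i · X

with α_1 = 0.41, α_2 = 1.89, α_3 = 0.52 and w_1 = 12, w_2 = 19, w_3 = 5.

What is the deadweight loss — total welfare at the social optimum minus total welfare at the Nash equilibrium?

30.94

∂u_i/∂x_i = α_i − 1, so village i contributes w_i if α_i > 1, else 0.
α_i > 1 for i ∈ {2}; NE contributions (0, 19, 0), X = 19.
W^NE = Σw_i − X^NE + (Σα_i)·X^NE = 36 + 1.82·19 = 70.58.
Planner: ∂(Σu_j)/∂x_i = Σα_j − 1 = 1.82 > 0, so everyone contributes w_i; X^SO = 36, W^SO = 36 + 1.82·36 = 101.52.
Deadweight loss = 30.94.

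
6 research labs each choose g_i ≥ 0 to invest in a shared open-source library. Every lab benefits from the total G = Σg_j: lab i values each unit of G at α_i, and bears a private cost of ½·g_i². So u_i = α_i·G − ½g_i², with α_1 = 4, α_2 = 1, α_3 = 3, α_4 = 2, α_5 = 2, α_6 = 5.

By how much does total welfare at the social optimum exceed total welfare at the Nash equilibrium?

607.5

Lab i's FOC: ∂u_i/∂g_i = α_i − g_i = 0, so g_i* = α_i.
NE contributions = (4, 1, 3, 2, 2, 5); G = 17.
W^NE = (Σα)·G − ½Σα_i² = 17² − ½·59 = 259.5.
Planner sets g_i = Σα_j = 17 for every i, so G^SO = 6·17 = 102.
W^SO = (Σα)·G^SO − ½·6·(Σα)² = (6/2)·17² = 867.
Deadweight loss = W^SO − W^NE = 607.5.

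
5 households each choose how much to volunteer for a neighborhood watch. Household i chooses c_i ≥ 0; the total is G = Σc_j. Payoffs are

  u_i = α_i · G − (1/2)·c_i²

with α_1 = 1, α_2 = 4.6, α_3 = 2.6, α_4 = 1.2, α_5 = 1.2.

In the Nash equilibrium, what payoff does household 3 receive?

Household i's FOC: ∂u_i/∂c_i = α_i − c_i = 0, so c_i* = α_i.
NE contributions = (1, 4.6, 2.6, 1.2, 1.2); G = 10.6.
u_3 = α_3·G − ½·(c_3)² = 2.6·10.6 − ½·2.6² = 24.18.

24.18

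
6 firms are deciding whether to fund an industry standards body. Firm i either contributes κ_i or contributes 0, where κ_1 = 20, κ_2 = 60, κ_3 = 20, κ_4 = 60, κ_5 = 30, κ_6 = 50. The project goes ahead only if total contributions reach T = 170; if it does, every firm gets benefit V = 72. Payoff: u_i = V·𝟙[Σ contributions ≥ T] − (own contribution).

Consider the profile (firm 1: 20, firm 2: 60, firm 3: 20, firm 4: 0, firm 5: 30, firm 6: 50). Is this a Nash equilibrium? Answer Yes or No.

Total = 180 ≥ 170: provided.
Firm 1 (pledges 20, payoff 52): dropping to 0 → total 160, payoff 0. No gain.
Firm 2 (pledges 60, payoff 12): dropping to 0 → total 120, payoff 0. No gain.
Firm 3 (pledges 20, payoff 52): dropping to 0 → total 160, payoff 0. No gain.
Firm 4 (pledges 0, payoff 72): pledging 60 → total 240, payoff 12. No gain.
Firm 5 (pledges 30, payoff 42): dropping to 0 → total 150, payoff 0. No gain.
Firm 6 (pledges 50, payoff 22): dropping to 0 → total 130, payoff 0. No gain.

Yes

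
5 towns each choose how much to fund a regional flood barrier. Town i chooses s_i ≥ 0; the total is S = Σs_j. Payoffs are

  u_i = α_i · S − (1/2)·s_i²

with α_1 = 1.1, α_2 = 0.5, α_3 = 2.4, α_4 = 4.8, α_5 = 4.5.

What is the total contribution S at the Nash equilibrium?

Town i's FOC: ∂u_i/∂s_i = α_i − s_i = 0, so s_i* = α_i.
NE contributions = (1.1, 0.5, 2.4, 4.8, 4.5); S = 13.3.

13.3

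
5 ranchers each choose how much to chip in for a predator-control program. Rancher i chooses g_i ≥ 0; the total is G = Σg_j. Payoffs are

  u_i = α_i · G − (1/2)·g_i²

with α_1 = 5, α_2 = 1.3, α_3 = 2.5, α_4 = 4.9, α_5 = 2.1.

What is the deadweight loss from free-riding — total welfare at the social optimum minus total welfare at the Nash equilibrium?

Rancher i's FOC: ∂u_i/∂g_i = α_i − g_i = 0, so g_i* = α_i.
NE contributions = (5, 1.3, 2.5, 4.9, 2.1); G = 15.8.
W^NE = (Σα)·G − ½Σα_i² = 15.8² − ½·61.36 = 218.96.
Planner sets g_i = Σα_j = 15.8 for every i, so G^SO = 5·15.8 = 79.
W^SO = (Σα)·G^SO − ½·5·(Σα)² = (5/2)·15.8² = 624.1.
Deadweight loss = W^SO − W^NE = 405.14.

405.14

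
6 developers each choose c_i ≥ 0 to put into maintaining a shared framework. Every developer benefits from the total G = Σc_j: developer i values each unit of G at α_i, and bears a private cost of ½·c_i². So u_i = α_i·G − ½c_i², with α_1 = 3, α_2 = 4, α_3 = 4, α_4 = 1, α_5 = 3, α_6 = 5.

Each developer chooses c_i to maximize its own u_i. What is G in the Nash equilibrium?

Developer i's FOC: ∂u_i/∂c_i = α_i − c_i = 0, so c_i* = α_i.
NE contributions = (3, 4, 4, 1, 3, 5); G = 20.

20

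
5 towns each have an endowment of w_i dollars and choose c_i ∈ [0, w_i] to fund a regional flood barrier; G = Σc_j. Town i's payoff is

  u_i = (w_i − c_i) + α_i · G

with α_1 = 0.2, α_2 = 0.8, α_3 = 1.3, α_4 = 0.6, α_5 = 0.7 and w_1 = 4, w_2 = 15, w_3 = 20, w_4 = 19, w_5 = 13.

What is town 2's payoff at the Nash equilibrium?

31

∂u_i/∂c_i = α_i − 1, so town i contributes w_i if α_i > 1, else 0.
α_i > 1 for i ∈ {3}; NE contributions (0, 0, 20, 0, 0), G = 20.
u_2 = (15 − 0) + 0.8·20 = 31.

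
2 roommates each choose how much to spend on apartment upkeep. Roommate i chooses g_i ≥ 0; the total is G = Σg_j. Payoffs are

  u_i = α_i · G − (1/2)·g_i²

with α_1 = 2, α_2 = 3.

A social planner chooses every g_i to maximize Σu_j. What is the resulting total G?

10

Planner FOC: ∂(Σu_j)/∂g_i = (Σα_j) − g_i = 0, so g_i^SO = Σα_j = 5 for every i; G^SO = 10.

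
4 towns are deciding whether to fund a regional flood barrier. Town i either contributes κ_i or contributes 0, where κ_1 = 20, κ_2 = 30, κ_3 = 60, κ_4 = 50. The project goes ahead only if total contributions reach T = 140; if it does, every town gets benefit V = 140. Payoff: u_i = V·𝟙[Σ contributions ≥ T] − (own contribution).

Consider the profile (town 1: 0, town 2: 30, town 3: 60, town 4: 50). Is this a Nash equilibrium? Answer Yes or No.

Total = 140 ≥ 140: provided.
Town 1 (pledges 0, payoff 140): pledging 20 → total 160, payoff 120. No gain.
Town 2 (pledges 30, payoff 110): dropping to 0 → total 110, payoff 0. No gain.
Town 3 (pledges 60, payoff 80): dropping to 0 → total 80, payoff 0. No gain.
Town 4 (pledges 50, payoff 90): dropping to 0 → total 90, payoff 0. No gain.

Yes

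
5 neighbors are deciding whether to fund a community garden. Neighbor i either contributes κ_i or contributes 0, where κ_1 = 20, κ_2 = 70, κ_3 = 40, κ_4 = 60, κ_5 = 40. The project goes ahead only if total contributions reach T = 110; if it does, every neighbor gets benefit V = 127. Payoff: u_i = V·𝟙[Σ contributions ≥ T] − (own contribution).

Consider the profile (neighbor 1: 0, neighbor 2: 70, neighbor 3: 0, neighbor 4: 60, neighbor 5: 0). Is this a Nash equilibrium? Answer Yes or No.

Total = 130 ≥ 110: provided.
Neighbor 1 (pledges 0, payoff 127): pledging 20 → total 150, payoff 107. No gain.
Neighbor 2 (pledges 70, payoff 57): dropping to 0 → total 60, payoff 0. No gain.
Neighbor 3 (pledges 0, payoff 127): pledging 40 → total 170, payoff 87. No gain.
Neighbor 4 (pledges 60, payoff 67): dropping to 0 → total 70, payoff 0. No gain.
Neighbor 5 (pledges 0, payoff 127): pledging 40 → total 170, payoff 87. No gain.

Yes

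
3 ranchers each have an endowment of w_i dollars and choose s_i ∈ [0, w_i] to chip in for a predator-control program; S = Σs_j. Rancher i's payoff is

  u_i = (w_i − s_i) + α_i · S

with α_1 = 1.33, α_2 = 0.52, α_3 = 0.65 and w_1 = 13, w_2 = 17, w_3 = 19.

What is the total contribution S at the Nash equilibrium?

13

∂u_i/∂s_i = α_i − 1, so rancher i contributes w_i if α_i > 1, else 0.
α_i > 1 for i ∈ {1}; NE contributions (13, 0, 0), S = 13.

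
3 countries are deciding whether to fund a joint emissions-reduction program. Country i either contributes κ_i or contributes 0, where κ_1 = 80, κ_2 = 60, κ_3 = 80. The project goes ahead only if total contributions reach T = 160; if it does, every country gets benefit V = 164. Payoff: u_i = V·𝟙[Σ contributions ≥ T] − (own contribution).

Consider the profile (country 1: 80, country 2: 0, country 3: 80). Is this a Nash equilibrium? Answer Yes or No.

Yes

Total = 160 ≥ 160: provided.
Country 1 (pledges 80, payoff 84): dropping to 0 → total 80, payoff 0. No gain.
Country 2 (pledges 0, payoff 164): pledging 60 → total 220, payoff 104. No gain.
Country 3 (pledges 80, payoff 84): dropping to 0 → total 80, payoff 0. No gain.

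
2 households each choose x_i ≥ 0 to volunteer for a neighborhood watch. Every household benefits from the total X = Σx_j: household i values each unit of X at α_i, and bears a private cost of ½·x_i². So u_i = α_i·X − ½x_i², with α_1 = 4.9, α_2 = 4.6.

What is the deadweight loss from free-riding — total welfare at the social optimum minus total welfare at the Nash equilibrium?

Household i's FOC: ∂u_i/∂x_i = α_i − x_i = 0, so x_i* = α_i.
NE contributions = (4.9, 4.6); X = 9.5.
W^NE = (Σα)·X − ½Σα_i² = 9.5² − ½·45.17 = 67.665.
Planner sets x_i = Σα_j = 9.5 for every i, so X^SO = 2·9.5 = 19.
W^SO = (Σα)·X^SO − ½·2·(Σα)² = (2/2)·9.5² = 90.25.
Deadweight loss = W^SO − W^NE = 22.585.

22.585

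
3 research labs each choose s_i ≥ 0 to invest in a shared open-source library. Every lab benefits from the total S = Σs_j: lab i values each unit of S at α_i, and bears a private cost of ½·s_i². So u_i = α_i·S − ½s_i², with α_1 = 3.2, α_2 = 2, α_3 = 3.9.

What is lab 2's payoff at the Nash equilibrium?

Lab i's FOC: ∂u_i/∂s_i = α_i − s_i = 0, so s_i* = α_i.
NE contributions = (3.2, 2, 3.9); S = 9.1.
u_2 = α_2·S − ½·(s_2)² = 2·9.1 − ½·2² = 16.2.

16.2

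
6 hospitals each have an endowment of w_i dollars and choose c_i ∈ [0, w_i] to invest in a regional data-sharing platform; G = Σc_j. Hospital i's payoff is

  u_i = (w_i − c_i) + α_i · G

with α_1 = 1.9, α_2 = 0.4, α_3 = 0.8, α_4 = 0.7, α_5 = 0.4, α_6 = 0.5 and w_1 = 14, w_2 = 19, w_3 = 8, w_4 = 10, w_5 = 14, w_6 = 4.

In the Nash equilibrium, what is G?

14

∂u_i/∂c_i = α_i − 1, so hospital i contributes w_i if α_i > 1, else 0.
α_i > 1 for i ∈ {1}; NE contributions (14, 0, 0, 0, 0, 0), G = 14.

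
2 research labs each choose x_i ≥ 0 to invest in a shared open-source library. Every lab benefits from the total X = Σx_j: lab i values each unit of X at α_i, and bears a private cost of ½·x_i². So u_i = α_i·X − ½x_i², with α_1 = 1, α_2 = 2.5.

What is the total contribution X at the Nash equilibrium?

Lab i's FOC: ∂u_i/∂x_i = α_i − x_i = 0, so x_i* = α_i.
NE contributions = (1, 2.5); X = 3.5.

3.5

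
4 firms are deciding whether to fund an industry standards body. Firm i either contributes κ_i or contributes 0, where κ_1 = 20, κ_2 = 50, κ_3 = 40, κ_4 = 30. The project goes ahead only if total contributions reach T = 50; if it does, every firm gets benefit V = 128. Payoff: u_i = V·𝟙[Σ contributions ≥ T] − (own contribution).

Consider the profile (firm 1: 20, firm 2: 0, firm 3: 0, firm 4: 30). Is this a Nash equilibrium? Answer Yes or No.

Total = 50 ≥ 50: provided.
Firm 1 (pledges 20, payoff 108): dropping to 0 → total 30, payoff 0. No gain.
Firm 2 (pledges 0, payoff 128): pledging 50 → total 100, payoff 78. No gain.
Firm 3 (pledges 0, payoff 128): pledging 40 → total 90, payoff 88. No gain.
Firm 4 (pledges 30, payoff 98): dropping to 0 → total 20, payoff 0. No gain.

Yes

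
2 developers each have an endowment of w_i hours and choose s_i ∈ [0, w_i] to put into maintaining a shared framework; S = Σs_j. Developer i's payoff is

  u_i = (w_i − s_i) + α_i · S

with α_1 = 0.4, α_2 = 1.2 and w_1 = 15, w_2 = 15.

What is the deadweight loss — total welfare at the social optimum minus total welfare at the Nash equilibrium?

9

∂u_i/∂s_i = α_i − 1, so developer i contributes w_i if α_i > 1, else 0.
α_i > 1 for i ∈ {2}; NE contributions (0, 15), S = 15.
W^NE = Σw_i − S^NE + (Σα_i)·S^NE = 30 + 0.6·15 = 39.
Planner: ∂(Σu_j)/∂s_i = Σα_j − 1 = 0.6 > 0, so everyone contributes w_i; S^SO = 30, W^SO = 30 + 0.6·30 = 48.
Deadweight loss = 9.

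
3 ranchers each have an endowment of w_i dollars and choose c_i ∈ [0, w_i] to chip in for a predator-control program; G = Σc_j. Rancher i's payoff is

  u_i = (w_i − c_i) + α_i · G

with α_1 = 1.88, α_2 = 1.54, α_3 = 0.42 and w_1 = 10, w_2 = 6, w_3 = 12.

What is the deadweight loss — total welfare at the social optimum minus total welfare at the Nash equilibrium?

∂u_i/∂c_i = α_i − 1, so rancher i contributes w_i if α_i > 1, else 0.
α_i > 1 for i ∈ {1, 2}; NE contributions (10, 6, 0), G = 16.
W^NE = Σw_i − G^NE + (Σα_i)·G^NE = 28 + 2.84·16 = 73.44.
Planner: ∂(Σu_j)/∂c_i = Σα_j − 1 = 2.84 > 0, so everyone contributes w_i; G^SO = 28, W^SO = 28 + 2.84·28 = 107.52.
Deadweight loss = 34.08.

34.08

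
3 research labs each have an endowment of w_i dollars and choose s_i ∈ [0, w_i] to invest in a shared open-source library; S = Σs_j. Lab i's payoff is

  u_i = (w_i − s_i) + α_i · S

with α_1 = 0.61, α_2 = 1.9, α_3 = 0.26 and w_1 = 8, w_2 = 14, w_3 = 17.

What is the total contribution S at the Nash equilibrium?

14

∂u_i/∂s_i = α_i − 1, so lab i contributes w_i if α_i > 1, else 0.
α_i > 1 for i ∈ {2}; NE contributions (0, 14, 0), S = 14.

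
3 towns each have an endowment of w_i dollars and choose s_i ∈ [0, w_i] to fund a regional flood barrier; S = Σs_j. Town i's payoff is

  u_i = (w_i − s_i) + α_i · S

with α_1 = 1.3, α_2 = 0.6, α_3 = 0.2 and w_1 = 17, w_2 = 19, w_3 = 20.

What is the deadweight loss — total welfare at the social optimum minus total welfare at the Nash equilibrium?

∂u_i/∂s_i = α_i − 1, so town i contributes w_i if α_i > 1, else 0.
α_i > 1 for i ∈ {1}; NE contributions (17, 0, 0), S = 17.
W^NE = Σw_i − S^NE + (Σα_i)·S^NE = 56 + 1.1·17 = 74.7.
Planner: ∂(Σu_j)/∂s_i = Σα_j − 1 = 1.1 > 0, so everyone contributes w_i; S^SO = 56, W^SO = 56 + 1.1·56 = 117.6.
Deadweight loss = 42.9.

42.9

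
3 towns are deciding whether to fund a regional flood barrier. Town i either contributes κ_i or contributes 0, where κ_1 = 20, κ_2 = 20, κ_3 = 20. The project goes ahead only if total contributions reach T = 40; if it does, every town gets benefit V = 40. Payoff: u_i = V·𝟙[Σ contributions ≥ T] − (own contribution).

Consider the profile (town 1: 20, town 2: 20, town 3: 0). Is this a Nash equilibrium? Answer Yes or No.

Total = 40 ≥ 40: provided.
Town 1 (pledges 20, payoff 20): dropping to 0 → total 20, payoff 0. No gain.
Town 2 (pledges 20, payoff 20): dropping to 0 → total 20, payoff 0. No gain.
Town 3 (pledges 0, payoff 40): pledging 20 → total 60, payoff 20. No gain.

Yes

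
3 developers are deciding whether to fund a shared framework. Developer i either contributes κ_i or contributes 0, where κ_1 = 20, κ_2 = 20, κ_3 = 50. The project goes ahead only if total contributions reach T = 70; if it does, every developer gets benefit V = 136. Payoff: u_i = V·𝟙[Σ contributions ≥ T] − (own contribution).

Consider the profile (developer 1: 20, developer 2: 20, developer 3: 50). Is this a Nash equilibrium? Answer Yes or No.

No

Total = 90 ≥ 70: provided.
Developer 1 (pledges 20, payoff 116): dropping to 0 → total 70, payoff 136. Profitable deviation.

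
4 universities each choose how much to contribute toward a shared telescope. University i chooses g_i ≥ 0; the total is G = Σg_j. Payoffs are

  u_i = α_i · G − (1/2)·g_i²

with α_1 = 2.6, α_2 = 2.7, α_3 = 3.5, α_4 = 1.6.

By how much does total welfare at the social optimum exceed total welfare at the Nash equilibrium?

122.59

University i's FOC: ∂u_i/∂g_i = α_i − g_i = 0, so g_i* = α_i.
NE contributions = (2.6, 2.7, 3.5, 1.6); G = 10.4.
W^NE = (Σα)·G − ½Σα_i² = 10.4² − ½·28.86 = 93.73.
Planner sets g_i = Σα_j = 10.4 for every i, so G^SO = 4·10.4 = 41.6.
W^SO = (Σα)·G^SO − ½·4·(Σα)² = (4/2)·10.4² = 216.32.
Deadweight loss = W^SO − W^NE = 122.59.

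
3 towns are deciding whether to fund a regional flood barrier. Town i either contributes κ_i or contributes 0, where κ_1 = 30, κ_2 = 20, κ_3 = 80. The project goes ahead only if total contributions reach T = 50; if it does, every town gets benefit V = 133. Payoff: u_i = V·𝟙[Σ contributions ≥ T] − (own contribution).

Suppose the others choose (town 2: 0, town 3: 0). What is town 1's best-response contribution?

Others' total = 0. Even contributing 30 gives 30 < 50: no benefit either way.
Best response: 0.

0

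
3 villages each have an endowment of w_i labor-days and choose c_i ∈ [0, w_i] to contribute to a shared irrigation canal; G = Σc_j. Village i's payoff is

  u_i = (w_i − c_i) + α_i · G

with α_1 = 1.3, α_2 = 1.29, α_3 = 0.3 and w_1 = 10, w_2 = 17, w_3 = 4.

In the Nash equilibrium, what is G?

27

∂u_i/∂c_i = α_i − 1, so village i contributes w_i if α_i > 1, else 0.
α_i > 1 for i ∈ {1, 2}; NE contributions (10, 17, 0), G = 27.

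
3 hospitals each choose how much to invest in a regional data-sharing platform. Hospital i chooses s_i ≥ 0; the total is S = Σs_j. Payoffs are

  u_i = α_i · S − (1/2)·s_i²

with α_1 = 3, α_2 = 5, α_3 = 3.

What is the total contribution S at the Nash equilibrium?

Hospital i's FOC: ∂u_i/∂s_i = α_i − s_i = 0, so s_i* = α_i.
NE contributions = (3, 5, 3); S = 11.

11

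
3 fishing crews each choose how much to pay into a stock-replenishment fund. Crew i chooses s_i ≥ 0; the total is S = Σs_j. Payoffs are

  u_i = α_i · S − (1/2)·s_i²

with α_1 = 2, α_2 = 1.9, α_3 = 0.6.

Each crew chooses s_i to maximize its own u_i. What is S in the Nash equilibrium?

4.5

Crew i's FOC: ∂u_i/∂s_i = α_i − s_i = 0, so s_i* = α_i.
NE contributions = (2, 1.9, 0.6); S = 4.5.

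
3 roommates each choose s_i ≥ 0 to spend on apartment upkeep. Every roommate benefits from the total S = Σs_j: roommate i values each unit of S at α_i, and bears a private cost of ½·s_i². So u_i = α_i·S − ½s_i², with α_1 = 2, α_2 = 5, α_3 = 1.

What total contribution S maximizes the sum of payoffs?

Planner FOC: ∂(Σu_j)/∂s_i = (Σα_j) − s_i = 0, so s_i^SO = Σα_j = 8 for every i; S^SO = 24.

24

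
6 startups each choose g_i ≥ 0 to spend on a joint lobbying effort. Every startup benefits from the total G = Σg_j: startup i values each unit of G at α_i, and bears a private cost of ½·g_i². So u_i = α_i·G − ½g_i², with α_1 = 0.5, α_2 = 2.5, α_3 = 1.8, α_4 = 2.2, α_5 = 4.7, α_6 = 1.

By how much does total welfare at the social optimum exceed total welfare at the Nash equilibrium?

Startup i's FOC: ∂u_i/∂g_i = α_i − g_i = 0, so g_i* = α_i.
NE contributions = (0.5, 2.5, 1.8, 2.2, 4.7, 1); G = 12.7.
W^NE = (Σα)·G − ½Σα_i² = 12.7² − ½·37.67 = 142.455.
Planner sets g_i = Σα_j = 12.7 for every i, so G^SO = 6·12.7 = 76.2.
W^SO = (Σα)·G^SO − ½·6·(Σα)² = (6/2)·12.7² = 483.87.
Deadweight loss = W^SO − W^NE = 341.415.

341.415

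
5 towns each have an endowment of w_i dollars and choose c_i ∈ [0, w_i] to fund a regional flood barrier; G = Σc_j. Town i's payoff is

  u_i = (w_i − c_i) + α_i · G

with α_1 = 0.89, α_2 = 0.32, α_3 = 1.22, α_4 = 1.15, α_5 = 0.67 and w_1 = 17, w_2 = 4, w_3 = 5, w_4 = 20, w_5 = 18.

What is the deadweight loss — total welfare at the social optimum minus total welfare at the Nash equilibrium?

∂u_i/∂c_i = α_i − 1, so town i contributes w_i if α_i > 1, else 0.
α_i > 1 for i ∈ {3, 4}; NE contributions (0, 0, 5, 20, 0), G = 25.
W^NE = Σw_i − G^NE + (Σα_i)·G^NE = 64 + 3.25·25 = 145.25.
Planner: ∂(Σu_j)/∂c_i = Σα_j − 1 = 3.25 > 0, so everyone contributes w_i; G^SO = 64, W^SO = 64 + 3.25·64 = 272.
Deadweight loss = 126.75.

126.75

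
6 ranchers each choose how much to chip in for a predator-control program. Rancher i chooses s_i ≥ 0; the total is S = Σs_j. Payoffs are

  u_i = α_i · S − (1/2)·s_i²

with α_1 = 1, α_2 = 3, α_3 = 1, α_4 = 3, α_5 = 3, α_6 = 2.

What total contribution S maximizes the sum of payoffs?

Planner FOC: ∂(Σu_j)/∂s_i = (Σα_j) − s_i = 0, so s_i^SO = Σα_j = 13 for every i; S^SO = 78.

78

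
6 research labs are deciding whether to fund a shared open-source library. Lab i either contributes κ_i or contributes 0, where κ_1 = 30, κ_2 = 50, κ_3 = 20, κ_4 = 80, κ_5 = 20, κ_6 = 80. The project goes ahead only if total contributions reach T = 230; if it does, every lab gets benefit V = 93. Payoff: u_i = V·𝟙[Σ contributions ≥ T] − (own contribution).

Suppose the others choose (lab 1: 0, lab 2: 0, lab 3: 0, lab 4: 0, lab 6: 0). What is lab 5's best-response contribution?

Others' total = 0. Even contributing 20 gives 20 < 230: no benefit either way.
Best response: 0.

0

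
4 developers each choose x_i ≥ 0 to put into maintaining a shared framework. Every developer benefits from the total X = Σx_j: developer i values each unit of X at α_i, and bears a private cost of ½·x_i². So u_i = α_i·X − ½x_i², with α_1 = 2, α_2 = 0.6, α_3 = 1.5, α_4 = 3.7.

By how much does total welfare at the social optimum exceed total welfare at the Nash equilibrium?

Developer i's FOC: ∂u_i/∂x_i = α_i − x_i = 0, so x_i* = α_i.
NE contributions = (2, 0.6, 1.5, 3.7); X = 7.8.
W^NE = (Σα)·X − ½Σα_i² = 7.8² − ½·20.3 = 50.69.
Planner sets x_i = Σα_j = 7.8 for every i, so X^SO = 4·7.8 = 31.2.
W^SO = (Σα)·X^SO − ½·4·(Σα)² = (4/2)·7.8² = 121.68.
Deadweight loss = W^SO − W^NE = 70.99.

70.99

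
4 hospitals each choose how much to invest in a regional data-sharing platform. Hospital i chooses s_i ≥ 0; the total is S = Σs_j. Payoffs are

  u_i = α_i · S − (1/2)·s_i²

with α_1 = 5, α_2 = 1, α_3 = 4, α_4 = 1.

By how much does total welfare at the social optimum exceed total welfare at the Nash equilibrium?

Hospital i's FOC: ∂u_i/∂s_i = α_i − s_i = 0, so s_i* = α_i.
NE contributions = (5, 1, 4, 1); S = 11.
W^NE = (Σα)·S − ½Σα_i² = 11² − ½·43 = 99.5.
Planner sets s_i = Σα_j = 11 for every i, so S^SO = 4·11 = 44.
W^SO = (Σα)·S^SO − ½·4·(Σα)² = (4/2)·11² = 242.
Deadweight loss = W^SO − W^NE = 142.5.

142.5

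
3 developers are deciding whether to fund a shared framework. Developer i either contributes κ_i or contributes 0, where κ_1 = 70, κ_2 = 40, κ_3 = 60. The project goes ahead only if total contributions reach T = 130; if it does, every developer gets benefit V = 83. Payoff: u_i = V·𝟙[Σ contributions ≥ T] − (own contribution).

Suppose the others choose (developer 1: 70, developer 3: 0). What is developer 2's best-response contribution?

0

Others' total = 70. Even contributing 40 gives 110 < 130: no benefit either way.
Best response: 0.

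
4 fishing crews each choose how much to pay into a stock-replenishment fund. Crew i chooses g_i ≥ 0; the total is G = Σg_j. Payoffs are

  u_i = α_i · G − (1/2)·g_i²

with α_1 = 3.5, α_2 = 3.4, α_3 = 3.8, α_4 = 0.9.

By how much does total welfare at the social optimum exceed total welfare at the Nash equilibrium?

154.09

Crew i's FOC: ∂u_i/∂g_i = α_i − g_i = 0, so g_i* = α_i.
NE contributions = (3.5, 3.4, 3.8, 0.9); G = 11.6.
W^NE = (Σα)·G − ½Σα_i² = 11.6² − ½·39.06 = 115.03.
Planner sets g_i = Σα_j = 11.6 for every i, so G^SO = 4·11.6 = 46.4.
W^SO = (Σα)·G^SO − ½·4·(Σα)² = (4/2)·11.6² = 269.12.
Deadweight loss = W^SO − W^NE = 154.09.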